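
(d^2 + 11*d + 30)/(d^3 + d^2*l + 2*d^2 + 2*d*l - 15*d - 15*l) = (d + 6)/(d^2 + d*l - 3*d - 3*l)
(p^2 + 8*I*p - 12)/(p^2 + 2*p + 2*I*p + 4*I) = (p + 6*I)/(p + 2)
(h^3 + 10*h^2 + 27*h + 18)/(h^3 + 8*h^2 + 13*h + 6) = (h + 3)/(h + 1)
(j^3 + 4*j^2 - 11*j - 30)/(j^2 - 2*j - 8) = (j^2 + 2*j - 15)/(j - 4)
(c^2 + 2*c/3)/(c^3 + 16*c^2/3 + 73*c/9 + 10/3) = 3*c/(3*c^2 + 14*c + 15)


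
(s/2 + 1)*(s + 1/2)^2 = s^3/2 + 3*s^2/2 + 9*s/8 + 1/4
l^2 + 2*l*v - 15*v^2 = (l - 3*v)*(l + 5*v)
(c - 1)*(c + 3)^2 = c^3 + 5*c^2 + 3*c - 9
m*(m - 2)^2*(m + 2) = m^4 - 2*m^3 - 4*m^2 + 8*m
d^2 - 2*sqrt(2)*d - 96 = (d - 8*sqrt(2))*(d + 6*sqrt(2))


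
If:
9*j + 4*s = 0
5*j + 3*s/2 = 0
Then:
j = 0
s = 0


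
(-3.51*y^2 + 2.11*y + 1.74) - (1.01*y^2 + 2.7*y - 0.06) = -4.52*y^2 - 0.59*y + 1.8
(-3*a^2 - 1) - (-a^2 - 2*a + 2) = -2*a^2 + 2*a - 3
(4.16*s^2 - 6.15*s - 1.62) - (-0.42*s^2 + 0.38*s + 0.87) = 4.58*s^2 - 6.53*s - 2.49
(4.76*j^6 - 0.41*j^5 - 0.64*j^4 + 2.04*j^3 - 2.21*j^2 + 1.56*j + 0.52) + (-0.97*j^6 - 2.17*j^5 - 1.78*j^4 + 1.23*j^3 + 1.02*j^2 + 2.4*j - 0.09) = 3.79*j^6 - 2.58*j^5 - 2.42*j^4 + 3.27*j^3 - 1.19*j^2 + 3.96*j + 0.43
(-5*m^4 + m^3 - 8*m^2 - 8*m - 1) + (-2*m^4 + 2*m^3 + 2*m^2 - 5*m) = -7*m^4 + 3*m^3 - 6*m^2 - 13*m - 1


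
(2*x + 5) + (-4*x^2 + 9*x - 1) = -4*x^2 + 11*x + 4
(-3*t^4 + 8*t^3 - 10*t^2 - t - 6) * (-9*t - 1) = 27*t^5 - 69*t^4 + 82*t^3 + 19*t^2 + 55*t + 6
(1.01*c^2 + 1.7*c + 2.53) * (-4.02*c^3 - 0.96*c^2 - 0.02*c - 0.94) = -4.0602*c^5 - 7.8036*c^4 - 11.8228*c^3 - 3.4122*c^2 - 1.6486*c - 2.3782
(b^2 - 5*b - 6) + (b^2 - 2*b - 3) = 2*b^2 - 7*b - 9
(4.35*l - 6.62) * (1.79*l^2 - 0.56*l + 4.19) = 7.7865*l^3 - 14.2858*l^2 + 21.9337*l - 27.7378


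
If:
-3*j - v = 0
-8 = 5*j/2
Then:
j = -16/5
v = 48/5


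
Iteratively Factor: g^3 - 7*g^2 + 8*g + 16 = (g - 4)*(g^2 - 3*g - 4) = (g - 4)*(g + 1)*(g - 4)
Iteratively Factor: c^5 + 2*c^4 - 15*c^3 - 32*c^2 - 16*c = (c + 4)*(c^4 - 2*c^3 - 7*c^2 - 4*c) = c*(c + 4)*(c^3 - 2*c^2 - 7*c - 4) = c*(c - 4)*(c + 4)*(c^2 + 2*c + 1) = c*(c - 4)*(c + 1)*(c + 4)*(c + 1)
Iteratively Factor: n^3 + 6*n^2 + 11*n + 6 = (n + 1)*(n^2 + 5*n + 6) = (n + 1)*(n + 3)*(n + 2)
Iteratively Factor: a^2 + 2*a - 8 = (a - 2)*(a + 4)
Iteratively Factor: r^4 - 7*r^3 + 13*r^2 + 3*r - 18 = (r - 2)*(r^3 - 5*r^2 + 3*r + 9) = (r - 3)*(r - 2)*(r^2 - 2*r - 3) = (r - 3)*(r - 2)*(r + 1)*(r - 3)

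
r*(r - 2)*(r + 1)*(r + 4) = r^4 + 3*r^3 - 6*r^2 - 8*r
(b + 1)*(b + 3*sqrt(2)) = b^2 + b + 3*sqrt(2)*b + 3*sqrt(2)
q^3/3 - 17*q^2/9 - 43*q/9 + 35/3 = (q/3 + 1)*(q - 7)*(q - 5/3)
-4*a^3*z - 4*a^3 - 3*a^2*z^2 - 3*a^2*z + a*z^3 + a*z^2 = (-4*a + z)*(a + z)*(a*z + a)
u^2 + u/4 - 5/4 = (u - 1)*(u + 5/4)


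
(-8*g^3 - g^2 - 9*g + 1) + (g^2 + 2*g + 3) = -8*g^3 - 7*g + 4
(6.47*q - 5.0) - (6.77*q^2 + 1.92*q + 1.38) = -6.77*q^2 + 4.55*q - 6.38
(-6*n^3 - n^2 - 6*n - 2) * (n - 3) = -6*n^4 + 17*n^3 - 3*n^2 + 16*n + 6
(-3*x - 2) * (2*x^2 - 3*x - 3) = -6*x^3 + 5*x^2 + 15*x + 6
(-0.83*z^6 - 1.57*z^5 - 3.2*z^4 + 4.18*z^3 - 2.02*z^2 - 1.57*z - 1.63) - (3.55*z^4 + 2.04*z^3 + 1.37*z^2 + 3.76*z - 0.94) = -0.83*z^6 - 1.57*z^5 - 6.75*z^4 + 2.14*z^3 - 3.39*z^2 - 5.33*z - 0.69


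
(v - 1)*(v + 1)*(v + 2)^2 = v^4 + 4*v^3 + 3*v^2 - 4*v - 4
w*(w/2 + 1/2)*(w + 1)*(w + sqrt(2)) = w^4/2 + sqrt(2)*w^3/2 + w^3 + w^2/2 + sqrt(2)*w^2 + sqrt(2)*w/2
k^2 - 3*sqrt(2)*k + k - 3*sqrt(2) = (k + 1)*(k - 3*sqrt(2))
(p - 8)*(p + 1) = p^2 - 7*p - 8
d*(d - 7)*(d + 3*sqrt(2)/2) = d^3 - 7*d^2 + 3*sqrt(2)*d^2/2 - 21*sqrt(2)*d/2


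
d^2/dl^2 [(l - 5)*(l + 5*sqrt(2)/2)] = 2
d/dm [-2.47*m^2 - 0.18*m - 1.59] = -4.94*m - 0.18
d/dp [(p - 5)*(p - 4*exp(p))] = p - (p - 5)*(4*exp(p) - 1) - 4*exp(p)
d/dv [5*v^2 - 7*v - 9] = 10*v - 7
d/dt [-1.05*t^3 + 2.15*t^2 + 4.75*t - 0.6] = -3.15*t^2 + 4.3*t + 4.75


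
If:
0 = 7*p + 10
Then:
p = -10/7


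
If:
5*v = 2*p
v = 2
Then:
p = 5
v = 2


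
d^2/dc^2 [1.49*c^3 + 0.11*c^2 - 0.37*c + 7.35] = 8.94*c + 0.22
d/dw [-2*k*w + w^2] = -2*k + 2*w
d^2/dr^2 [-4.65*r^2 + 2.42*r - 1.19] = -9.30000000000000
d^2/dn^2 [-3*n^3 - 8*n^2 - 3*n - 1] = -18*n - 16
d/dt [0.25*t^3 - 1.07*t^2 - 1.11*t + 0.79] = 0.75*t^2 - 2.14*t - 1.11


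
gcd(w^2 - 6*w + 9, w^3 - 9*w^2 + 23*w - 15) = w - 3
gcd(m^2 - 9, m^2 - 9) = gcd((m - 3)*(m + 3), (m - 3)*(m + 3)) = m^2 - 9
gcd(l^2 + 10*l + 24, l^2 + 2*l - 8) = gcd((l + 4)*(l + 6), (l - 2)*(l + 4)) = l + 4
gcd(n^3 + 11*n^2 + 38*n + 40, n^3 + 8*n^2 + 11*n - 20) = n^2 + 9*n + 20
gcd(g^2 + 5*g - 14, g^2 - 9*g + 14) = g - 2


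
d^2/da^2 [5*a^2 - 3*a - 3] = 10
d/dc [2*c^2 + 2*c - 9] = 4*c + 2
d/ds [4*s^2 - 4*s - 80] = 8*s - 4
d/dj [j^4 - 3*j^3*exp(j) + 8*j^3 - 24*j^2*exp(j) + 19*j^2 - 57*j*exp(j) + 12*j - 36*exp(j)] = -3*j^3*exp(j) + 4*j^3 - 33*j^2*exp(j) + 24*j^2 - 105*j*exp(j) + 38*j - 93*exp(j) + 12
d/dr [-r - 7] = -1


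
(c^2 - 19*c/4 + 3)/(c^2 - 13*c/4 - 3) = (4*c - 3)/(4*c + 3)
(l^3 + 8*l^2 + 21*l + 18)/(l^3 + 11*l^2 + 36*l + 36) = (l + 3)/(l + 6)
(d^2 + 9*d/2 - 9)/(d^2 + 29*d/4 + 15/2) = 2*(2*d - 3)/(4*d + 5)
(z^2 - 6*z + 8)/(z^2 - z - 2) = (z - 4)/(z + 1)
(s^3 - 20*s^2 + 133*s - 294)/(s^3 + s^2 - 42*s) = (s^2 - 14*s + 49)/(s*(s + 7))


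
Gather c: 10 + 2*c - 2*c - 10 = 0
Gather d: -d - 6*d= -7*d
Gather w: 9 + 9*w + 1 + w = 10*w + 10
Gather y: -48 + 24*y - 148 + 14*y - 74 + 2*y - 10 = 40*y - 280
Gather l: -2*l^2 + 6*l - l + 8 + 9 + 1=-2*l^2 + 5*l + 18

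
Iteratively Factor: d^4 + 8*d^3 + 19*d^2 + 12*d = (d + 1)*(d^3 + 7*d^2 + 12*d) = (d + 1)*(d + 4)*(d^2 + 3*d) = (d + 1)*(d + 3)*(d + 4)*(d)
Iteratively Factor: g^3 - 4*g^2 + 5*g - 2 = (g - 1)*(g^2 - 3*g + 2) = (g - 2)*(g - 1)*(g - 1)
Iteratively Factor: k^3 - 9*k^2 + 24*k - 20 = (k - 2)*(k^2 - 7*k + 10) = (k - 2)^2*(k - 5)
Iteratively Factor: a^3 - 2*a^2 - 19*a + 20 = (a + 4)*(a^2 - 6*a + 5) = (a - 5)*(a + 4)*(a - 1)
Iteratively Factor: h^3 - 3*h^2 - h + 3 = (h + 1)*(h^2 - 4*h + 3) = (h - 3)*(h + 1)*(h - 1)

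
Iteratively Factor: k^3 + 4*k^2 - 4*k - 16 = (k + 4)*(k^2 - 4) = (k - 2)*(k + 4)*(k + 2)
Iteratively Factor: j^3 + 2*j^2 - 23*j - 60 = (j + 4)*(j^2 - 2*j - 15) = (j + 3)*(j + 4)*(j - 5)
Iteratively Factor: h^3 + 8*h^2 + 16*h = (h)*(h^2 + 8*h + 16) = h*(h + 4)*(h + 4)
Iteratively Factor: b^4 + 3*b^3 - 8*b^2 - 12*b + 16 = (b + 2)*(b^3 + b^2 - 10*b + 8) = (b - 2)*(b + 2)*(b^2 + 3*b - 4) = (b - 2)*(b + 2)*(b + 4)*(b - 1)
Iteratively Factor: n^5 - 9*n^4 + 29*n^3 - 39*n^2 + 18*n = (n - 3)*(n^4 - 6*n^3 + 11*n^2 - 6*n) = (n - 3)*(n - 1)*(n^3 - 5*n^2 + 6*n) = (n - 3)*(n - 2)*(n - 1)*(n^2 - 3*n) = (n - 3)^2*(n - 2)*(n - 1)*(n)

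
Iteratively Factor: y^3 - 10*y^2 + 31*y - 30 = (y - 2)*(y^2 - 8*y + 15) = (y - 5)*(y - 2)*(y - 3)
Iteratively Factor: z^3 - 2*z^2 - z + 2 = (z - 1)*(z^2 - z - 2) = (z - 1)*(z + 1)*(z - 2)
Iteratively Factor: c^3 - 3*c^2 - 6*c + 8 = (c + 2)*(c^2 - 5*c + 4) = (c - 1)*(c + 2)*(c - 4)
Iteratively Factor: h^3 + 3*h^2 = (h + 3)*(h^2) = h*(h + 3)*(h)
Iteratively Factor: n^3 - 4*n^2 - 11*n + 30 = (n - 5)*(n^2 + n - 6) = (n - 5)*(n - 2)*(n + 3)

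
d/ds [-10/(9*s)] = 10/(9*s^2)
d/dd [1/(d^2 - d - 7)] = (1 - 2*d)/(-d^2 + d + 7)^2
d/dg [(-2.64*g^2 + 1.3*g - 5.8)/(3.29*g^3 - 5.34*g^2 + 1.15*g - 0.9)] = (8.6856*g^4 - 8.554*g^3 + 61.152*g^2 - 57.192*g + 5.5)/(10.8241*g^6 - 35.1372*g^5 + 36.0826*g^4 - 18.204*g^3 + 10.9345*g^2 - 2.07*g + 0.81)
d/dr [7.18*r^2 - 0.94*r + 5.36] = 14.36*r - 0.94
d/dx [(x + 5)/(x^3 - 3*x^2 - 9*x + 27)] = 2*(-x^2 - 9*x - 12)/(x^5 - 3*x^4 - 18*x^3 + 54*x^2 + 81*x - 243)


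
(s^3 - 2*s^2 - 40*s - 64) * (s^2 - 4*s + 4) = s^5 - 6*s^4 - 28*s^3 + 88*s^2 + 96*s - 256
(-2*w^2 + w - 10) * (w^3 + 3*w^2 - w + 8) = -2*w^5 - 5*w^4 - 5*w^3 - 47*w^2 + 18*w - 80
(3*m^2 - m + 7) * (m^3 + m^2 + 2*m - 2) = 3*m^5 + 2*m^4 + 12*m^3 - m^2 + 16*m - 14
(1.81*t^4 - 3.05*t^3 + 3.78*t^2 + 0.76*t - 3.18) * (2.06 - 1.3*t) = -2.353*t^5 + 7.6936*t^4 - 11.197*t^3 + 6.7988*t^2 + 5.6996*t - 6.5508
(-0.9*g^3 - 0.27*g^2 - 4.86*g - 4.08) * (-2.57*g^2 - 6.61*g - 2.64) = 2.313*g^5 + 6.6429*g^4 + 16.6509*g^3 + 43.323*g^2 + 39.7992*g + 10.7712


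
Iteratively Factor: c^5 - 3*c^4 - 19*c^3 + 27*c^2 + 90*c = (c - 5)*(c^4 + 2*c^3 - 9*c^2 - 18*c) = (c - 5)*(c + 3)*(c^3 - c^2 - 6*c) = (c - 5)*(c + 2)*(c + 3)*(c^2 - 3*c) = c*(c - 5)*(c + 2)*(c + 3)*(c - 3)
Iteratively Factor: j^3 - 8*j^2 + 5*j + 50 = (j + 2)*(j^2 - 10*j + 25) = (j - 5)*(j + 2)*(j - 5)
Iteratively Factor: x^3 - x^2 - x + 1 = (x - 1)*(x^2 - 1) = (x - 1)^2*(x + 1)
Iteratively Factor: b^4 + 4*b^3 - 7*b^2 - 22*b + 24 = (b - 1)*(b^3 + 5*b^2 - 2*b - 24) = (b - 1)*(b + 4)*(b^2 + b - 6) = (b - 2)*(b - 1)*(b + 4)*(b + 3)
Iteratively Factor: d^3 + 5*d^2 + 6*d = (d + 2)*(d^2 + 3*d) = d*(d + 2)*(d + 3)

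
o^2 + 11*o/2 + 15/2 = (o + 5/2)*(o + 3)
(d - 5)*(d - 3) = d^2 - 8*d + 15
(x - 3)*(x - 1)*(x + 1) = x^3 - 3*x^2 - x + 3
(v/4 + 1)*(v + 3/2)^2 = v^3/4 + 7*v^2/4 + 57*v/16 + 9/4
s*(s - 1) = s^2 - s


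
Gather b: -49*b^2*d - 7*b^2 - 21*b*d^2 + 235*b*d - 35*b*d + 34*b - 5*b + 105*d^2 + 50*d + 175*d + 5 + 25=b^2*(-49*d - 7) + b*(-21*d^2 + 200*d + 29) + 105*d^2 + 225*d + 30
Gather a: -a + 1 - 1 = -a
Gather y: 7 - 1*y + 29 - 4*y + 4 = 40 - 5*y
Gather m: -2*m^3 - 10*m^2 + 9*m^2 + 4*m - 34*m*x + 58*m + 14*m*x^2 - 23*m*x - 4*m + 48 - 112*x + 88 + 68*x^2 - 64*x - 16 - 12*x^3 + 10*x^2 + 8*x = -2*m^3 - m^2 + m*(14*x^2 - 57*x + 58) - 12*x^3 + 78*x^2 - 168*x + 120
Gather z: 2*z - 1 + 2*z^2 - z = 2*z^2 + z - 1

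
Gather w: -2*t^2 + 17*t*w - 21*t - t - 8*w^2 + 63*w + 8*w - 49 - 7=-2*t^2 - 22*t - 8*w^2 + w*(17*t + 71) - 56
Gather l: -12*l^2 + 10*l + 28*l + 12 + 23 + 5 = -12*l^2 + 38*l + 40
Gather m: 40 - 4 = 36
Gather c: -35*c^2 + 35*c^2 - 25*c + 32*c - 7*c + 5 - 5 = 0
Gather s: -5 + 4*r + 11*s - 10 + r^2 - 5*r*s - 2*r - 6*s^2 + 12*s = r^2 + 2*r - 6*s^2 + s*(23 - 5*r) - 15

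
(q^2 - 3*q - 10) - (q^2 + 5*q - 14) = 4 - 8*q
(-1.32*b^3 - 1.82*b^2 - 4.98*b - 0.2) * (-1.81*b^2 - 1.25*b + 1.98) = 2.3892*b^5 + 4.9442*b^4 + 8.6752*b^3 + 2.9834*b^2 - 9.6104*b - 0.396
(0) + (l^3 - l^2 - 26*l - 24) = l^3 - l^2 - 26*l - 24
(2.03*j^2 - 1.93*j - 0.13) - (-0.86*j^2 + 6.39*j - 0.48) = 2.89*j^2 - 8.32*j + 0.35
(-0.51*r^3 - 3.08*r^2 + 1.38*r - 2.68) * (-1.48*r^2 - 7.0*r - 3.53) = 0.7548*r^5 + 8.1284*r^4 + 21.3179*r^3 + 5.1788*r^2 + 13.8886*r + 9.4604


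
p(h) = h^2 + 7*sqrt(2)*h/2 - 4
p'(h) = 2*h + 7*sqrt(2)/2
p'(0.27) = 5.49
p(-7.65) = 16.66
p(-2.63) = -10.10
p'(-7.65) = -10.35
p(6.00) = 61.70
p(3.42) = 24.62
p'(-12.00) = -19.05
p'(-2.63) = -0.31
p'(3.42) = 11.79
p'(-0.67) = 3.61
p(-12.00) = 80.60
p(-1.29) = -8.72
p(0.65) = -0.36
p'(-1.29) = 2.37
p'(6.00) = 16.95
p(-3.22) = -9.57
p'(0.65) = 6.25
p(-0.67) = -6.87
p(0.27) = -2.59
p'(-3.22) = -1.49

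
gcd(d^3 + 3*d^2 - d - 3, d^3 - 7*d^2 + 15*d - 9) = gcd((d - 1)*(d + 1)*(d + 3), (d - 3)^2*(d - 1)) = d - 1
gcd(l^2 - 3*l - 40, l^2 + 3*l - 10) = l + 5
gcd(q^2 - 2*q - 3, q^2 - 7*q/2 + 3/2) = q - 3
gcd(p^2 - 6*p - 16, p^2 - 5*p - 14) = p + 2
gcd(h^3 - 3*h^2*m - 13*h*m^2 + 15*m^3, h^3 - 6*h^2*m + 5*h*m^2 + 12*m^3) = 1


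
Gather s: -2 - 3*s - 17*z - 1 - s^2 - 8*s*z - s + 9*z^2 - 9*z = -s^2 + s*(-8*z - 4) + 9*z^2 - 26*z - 3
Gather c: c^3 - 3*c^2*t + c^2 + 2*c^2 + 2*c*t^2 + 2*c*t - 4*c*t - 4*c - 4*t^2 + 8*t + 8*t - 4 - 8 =c^3 + c^2*(3 - 3*t) + c*(2*t^2 - 2*t - 4) - 4*t^2 + 16*t - 12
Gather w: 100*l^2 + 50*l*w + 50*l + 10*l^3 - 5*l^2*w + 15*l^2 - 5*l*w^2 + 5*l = 10*l^3 + 115*l^2 - 5*l*w^2 + 55*l + w*(-5*l^2 + 50*l)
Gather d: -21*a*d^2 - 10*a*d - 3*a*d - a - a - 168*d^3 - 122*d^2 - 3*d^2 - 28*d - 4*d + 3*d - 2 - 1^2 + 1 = -2*a - 168*d^3 + d^2*(-21*a - 125) + d*(-13*a - 29) - 2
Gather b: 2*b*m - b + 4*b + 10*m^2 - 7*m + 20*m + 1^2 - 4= b*(2*m + 3) + 10*m^2 + 13*m - 3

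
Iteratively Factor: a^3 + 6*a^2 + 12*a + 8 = (a + 2)*(a^2 + 4*a + 4) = (a + 2)^2*(a + 2)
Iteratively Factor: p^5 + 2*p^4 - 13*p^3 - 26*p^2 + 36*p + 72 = (p + 2)*(p^4 - 13*p^2 + 36) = (p - 3)*(p + 2)*(p^3 + 3*p^2 - 4*p - 12) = (p - 3)*(p + 2)^2*(p^2 + p - 6) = (p - 3)*(p - 2)*(p + 2)^2*(p + 3)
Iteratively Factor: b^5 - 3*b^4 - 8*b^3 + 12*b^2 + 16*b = (b)*(b^4 - 3*b^3 - 8*b^2 + 12*b + 16) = b*(b - 4)*(b^3 + b^2 - 4*b - 4) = b*(b - 4)*(b + 2)*(b^2 - b - 2) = b*(b - 4)*(b - 2)*(b + 2)*(b + 1)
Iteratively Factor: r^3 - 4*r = (r)*(r^2 - 4) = r*(r + 2)*(r - 2)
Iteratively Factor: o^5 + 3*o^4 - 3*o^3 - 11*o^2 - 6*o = (o + 1)*(o^4 + 2*o^3 - 5*o^2 - 6*o) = (o + 1)^2*(o^3 + o^2 - 6*o) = (o + 1)^2*(o + 3)*(o^2 - 2*o) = (o - 2)*(o + 1)^2*(o + 3)*(o)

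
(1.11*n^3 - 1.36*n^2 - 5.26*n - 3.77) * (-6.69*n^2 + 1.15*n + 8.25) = -7.4259*n^5 + 10.3749*n^4 + 42.7829*n^3 + 7.9523*n^2 - 47.7305*n - 31.1025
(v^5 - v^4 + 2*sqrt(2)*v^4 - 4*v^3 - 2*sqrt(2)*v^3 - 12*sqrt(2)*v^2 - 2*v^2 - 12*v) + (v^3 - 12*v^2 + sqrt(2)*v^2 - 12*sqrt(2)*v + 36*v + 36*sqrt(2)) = v^5 - v^4 + 2*sqrt(2)*v^4 - 3*v^3 - 2*sqrt(2)*v^3 - 11*sqrt(2)*v^2 - 14*v^2 - 12*sqrt(2)*v + 24*v + 36*sqrt(2)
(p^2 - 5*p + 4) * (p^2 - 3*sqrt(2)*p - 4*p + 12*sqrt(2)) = p^4 - 9*p^3 - 3*sqrt(2)*p^3 + 24*p^2 + 27*sqrt(2)*p^2 - 72*sqrt(2)*p - 16*p + 48*sqrt(2)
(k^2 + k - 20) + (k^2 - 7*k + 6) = 2*k^2 - 6*k - 14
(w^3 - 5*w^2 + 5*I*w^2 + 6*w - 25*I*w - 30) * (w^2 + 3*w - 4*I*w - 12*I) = w^5 - 2*w^4 + I*w^4 + 11*w^3 - 2*I*w^3 - 52*w^2 - 39*I*w^2 - 390*w + 48*I*w + 360*I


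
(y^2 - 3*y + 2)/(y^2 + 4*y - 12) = (y - 1)/(y + 6)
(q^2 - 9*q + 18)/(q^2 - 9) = (q - 6)/(q + 3)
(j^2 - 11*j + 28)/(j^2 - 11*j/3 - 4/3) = 3*(j - 7)/(3*j + 1)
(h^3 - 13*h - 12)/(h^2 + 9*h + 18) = (h^2 - 3*h - 4)/(h + 6)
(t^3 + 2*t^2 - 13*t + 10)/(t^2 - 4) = (t^2 + 4*t - 5)/(t + 2)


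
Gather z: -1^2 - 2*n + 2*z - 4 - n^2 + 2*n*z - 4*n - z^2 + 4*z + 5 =-n^2 - 6*n - z^2 + z*(2*n + 6)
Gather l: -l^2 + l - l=-l^2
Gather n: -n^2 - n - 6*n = -n^2 - 7*n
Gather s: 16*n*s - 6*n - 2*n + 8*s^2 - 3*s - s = -8*n + 8*s^2 + s*(16*n - 4)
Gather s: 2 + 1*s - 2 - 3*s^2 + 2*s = -3*s^2 + 3*s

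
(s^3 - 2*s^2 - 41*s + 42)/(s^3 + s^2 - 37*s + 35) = (s^2 - s - 42)/(s^2 + 2*s - 35)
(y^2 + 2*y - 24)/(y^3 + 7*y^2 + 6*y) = (y - 4)/(y*(y + 1))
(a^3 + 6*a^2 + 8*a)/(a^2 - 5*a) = (a^2 + 6*a + 8)/(a - 5)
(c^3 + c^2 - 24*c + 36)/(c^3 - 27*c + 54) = (c - 2)/(c - 3)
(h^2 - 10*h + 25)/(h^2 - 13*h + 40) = (h - 5)/(h - 8)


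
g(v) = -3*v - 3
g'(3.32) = -3.00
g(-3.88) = 8.64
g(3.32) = -12.96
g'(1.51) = -3.00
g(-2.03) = 3.09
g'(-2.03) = -3.00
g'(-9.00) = -3.00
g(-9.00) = 24.00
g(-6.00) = 15.00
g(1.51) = -7.53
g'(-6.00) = -3.00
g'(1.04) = -3.00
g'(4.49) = -3.00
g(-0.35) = -1.95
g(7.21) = -24.63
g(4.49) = -16.47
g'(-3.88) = -3.00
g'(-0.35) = -3.00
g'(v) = -3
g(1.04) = -6.12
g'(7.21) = -3.00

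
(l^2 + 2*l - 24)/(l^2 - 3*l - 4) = (l + 6)/(l + 1)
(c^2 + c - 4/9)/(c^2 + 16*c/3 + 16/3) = (c - 1/3)/(c + 4)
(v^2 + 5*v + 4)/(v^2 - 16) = (v + 1)/(v - 4)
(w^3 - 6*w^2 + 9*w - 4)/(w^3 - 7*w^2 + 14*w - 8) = (w - 1)/(w - 2)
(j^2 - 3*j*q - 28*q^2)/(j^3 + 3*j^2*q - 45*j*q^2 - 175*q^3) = (j + 4*q)/(j^2 + 10*j*q + 25*q^2)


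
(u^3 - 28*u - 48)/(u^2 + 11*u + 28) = (u^2 - 4*u - 12)/(u + 7)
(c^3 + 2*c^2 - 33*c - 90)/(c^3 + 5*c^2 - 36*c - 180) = (c + 3)/(c + 6)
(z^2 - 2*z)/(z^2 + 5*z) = (z - 2)/(z + 5)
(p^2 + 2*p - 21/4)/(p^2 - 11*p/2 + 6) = (p + 7/2)/(p - 4)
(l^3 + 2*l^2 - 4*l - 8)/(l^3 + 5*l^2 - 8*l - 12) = (l^2 + 4*l + 4)/(l^2 + 7*l + 6)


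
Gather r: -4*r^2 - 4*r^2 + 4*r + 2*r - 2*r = -8*r^2 + 4*r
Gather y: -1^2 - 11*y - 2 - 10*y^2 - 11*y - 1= -10*y^2 - 22*y - 4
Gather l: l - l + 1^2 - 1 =0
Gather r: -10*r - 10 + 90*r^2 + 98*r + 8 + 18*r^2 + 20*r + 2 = 108*r^2 + 108*r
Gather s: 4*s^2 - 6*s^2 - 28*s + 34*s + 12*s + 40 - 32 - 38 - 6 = -2*s^2 + 18*s - 36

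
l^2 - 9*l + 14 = (l - 7)*(l - 2)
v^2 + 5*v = v*(v + 5)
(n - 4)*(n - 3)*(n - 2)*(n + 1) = n^4 - 8*n^3 + 17*n^2 + 2*n - 24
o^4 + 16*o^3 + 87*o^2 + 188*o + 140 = (o + 2)^2*(o + 5)*(o + 7)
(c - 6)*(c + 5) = c^2 - c - 30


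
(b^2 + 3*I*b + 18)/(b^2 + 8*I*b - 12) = (b - 3*I)/(b + 2*I)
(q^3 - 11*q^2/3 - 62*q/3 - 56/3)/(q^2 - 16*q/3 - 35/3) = (3*q^2 + 10*q + 8)/(3*q + 5)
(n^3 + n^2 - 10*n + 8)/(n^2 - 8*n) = (n^3 + n^2 - 10*n + 8)/(n*(n - 8))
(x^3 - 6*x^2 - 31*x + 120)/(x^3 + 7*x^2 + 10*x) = (x^2 - 11*x + 24)/(x*(x + 2))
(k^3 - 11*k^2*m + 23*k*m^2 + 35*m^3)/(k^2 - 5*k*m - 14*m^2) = (k^2 - 4*k*m - 5*m^2)/(k + 2*m)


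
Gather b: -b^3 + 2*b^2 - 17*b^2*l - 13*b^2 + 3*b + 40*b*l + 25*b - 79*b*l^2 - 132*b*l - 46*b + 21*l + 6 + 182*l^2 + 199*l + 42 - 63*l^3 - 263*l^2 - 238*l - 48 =-b^3 + b^2*(-17*l - 11) + b*(-79*l^2 - 92*l - 18) - 63*l^3 - 81*l^2 - 18*l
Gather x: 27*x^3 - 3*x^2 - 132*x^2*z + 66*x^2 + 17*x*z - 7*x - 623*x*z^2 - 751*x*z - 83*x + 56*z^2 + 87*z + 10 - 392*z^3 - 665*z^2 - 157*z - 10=27*x^3 + x^2*(63 - 132*z) + x*(-623*z^2 - 734*z - 90) - 392*z^3 - 609*z^2 - 70*z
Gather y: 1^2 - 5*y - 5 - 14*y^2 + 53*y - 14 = -14*y^2 + 48*y - 18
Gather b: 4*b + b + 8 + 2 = 5*b + 10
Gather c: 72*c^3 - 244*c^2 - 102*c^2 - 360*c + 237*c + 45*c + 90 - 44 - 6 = 72*c^3 - 346*c^2 - 78*c + 40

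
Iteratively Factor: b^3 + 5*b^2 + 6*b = (b)*(b^2 + 5*b + 6) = b*(b + 2)*(b + 3)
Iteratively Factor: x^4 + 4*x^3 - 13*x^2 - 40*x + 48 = (x - 1)*(x^3 + 5*x^2 - 8*x - 48) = (x - 1)*(x + 4)*(x^2 + x - 12) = (x - 3)*(x - 1)*(x + 4)*(x + 4)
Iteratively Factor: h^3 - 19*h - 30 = (h + 2)*(h^2 - 2*h - 15) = (h - 5)*(h + 2)*(h + 3)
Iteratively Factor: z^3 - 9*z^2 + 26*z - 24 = (z - 3)*(z^2 - 6*z + 8) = (z - 3)*(z - 2)*(z - 4)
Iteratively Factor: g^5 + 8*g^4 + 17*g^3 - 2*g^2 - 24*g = (g)*(g^4 + 8*g^3 + 17*g^2 - 2*g - 24) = g*(g + 3)*(g^3 + 5*g^2 + 2*g - 8) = g*(g + 2)*(g + 3)*(g^2 + 3*g - 4) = g*(g - 1)*(g + 2)*(g + 3)*(g + 4)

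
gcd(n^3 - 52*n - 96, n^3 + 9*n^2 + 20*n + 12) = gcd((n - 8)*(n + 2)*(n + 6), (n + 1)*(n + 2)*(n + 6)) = n^2 + 8*n + 12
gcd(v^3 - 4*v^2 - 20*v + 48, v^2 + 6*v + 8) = v + 4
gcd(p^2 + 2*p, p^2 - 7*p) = p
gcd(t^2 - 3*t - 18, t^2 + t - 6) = t + 3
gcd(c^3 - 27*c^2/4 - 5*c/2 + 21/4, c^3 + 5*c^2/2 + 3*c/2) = c + 1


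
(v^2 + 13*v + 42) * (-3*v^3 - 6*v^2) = -3*v^5 - 45*v^4 - 204*v^3 - 252*v^2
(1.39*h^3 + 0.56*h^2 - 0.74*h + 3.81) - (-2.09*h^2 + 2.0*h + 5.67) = 1.39*h^3 + 2.65*h^2 - 2.74*h - 1.86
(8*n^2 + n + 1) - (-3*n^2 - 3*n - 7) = 11*n^2 + 4*n + 8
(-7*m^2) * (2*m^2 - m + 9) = -14*m^4 + 7*m^3 - 63*m^2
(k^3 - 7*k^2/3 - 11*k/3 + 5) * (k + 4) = k^4 + 5*k^3/3 - 13*k^2 - 29*k/3 + 20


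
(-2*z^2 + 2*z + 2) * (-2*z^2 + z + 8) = 4*z^4 - 6*z^3 - 18*z^2 + 18*z + 16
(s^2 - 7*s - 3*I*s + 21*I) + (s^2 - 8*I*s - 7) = 2*s^2 - 7*s - 11*I*s - 7 + 21*I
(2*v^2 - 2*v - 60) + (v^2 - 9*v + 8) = 3*v^2 - 11*v - 52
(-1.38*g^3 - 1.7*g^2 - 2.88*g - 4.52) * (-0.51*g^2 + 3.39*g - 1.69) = 0.7038*g^5 - 3.8112*g^4 - 1.962*g^3 - 4.585*g^2 - 10.4556*g + 7.6388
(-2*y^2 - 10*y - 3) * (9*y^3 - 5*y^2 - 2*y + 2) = -18*y^5 - 80*y^4 + 27*y^3 + 31*y^2 - 14*y - 6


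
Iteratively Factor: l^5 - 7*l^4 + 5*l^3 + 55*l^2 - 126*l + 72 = (l - 4)*(l^4 - 3*l^3 - 7*l^2 + 27*l - 18) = (l - 4)*(l - 2)*(l^3 - l^2 - 9*l + 9) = (l - 4)*(l - 3)*(l - 2)*(l^2 + 2*l - 3) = (l - 4)*(l - 3)*(l - 2)*(l - 1)*(l + 3)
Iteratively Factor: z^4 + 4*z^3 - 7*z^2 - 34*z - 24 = (z + 4)*(z^3 - 7*z - 6) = (z + 2)*(z + 4)*(z^2 - 2*z - 3) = (z - 3)*(z + 2)*(z + 4)*(z + 1)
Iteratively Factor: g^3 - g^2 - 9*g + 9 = (g - 3)*(g^2 + 2*g - 3) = (g - 3)*(g - 1)*(g + 3)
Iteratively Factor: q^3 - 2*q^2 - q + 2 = (q + 1)*(q^2 - 3*q + 2) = (q - 2)*(q + 1)*(q - 1)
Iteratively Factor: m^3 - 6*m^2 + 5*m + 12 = (m + 1)*(m^2 - 7*m + 12) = (m - 3)*(m + 1)*(m - 4)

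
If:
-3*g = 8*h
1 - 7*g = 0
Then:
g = 1/7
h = -3/56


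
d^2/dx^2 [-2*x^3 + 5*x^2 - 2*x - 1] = 10 - 12*x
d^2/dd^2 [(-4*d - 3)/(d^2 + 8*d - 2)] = 2*(-4*(d + 4)^2*(4*d + 3) + (12*d + 35)*(d^2 + 8*d - 2))/(d^2 + 8*d - 2)^3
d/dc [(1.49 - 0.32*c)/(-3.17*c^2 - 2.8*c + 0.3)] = (-1.0144*c^2 + 9.4466*c + 4.076)/(10.0489*c^4 + 17.752*c^3 + 5.938*c^2 - 1.68*c + 0.09)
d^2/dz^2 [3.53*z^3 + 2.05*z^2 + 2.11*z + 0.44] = 21.18*z + 4.1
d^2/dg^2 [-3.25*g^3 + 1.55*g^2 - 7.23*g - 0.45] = 3.1 - 19.5*g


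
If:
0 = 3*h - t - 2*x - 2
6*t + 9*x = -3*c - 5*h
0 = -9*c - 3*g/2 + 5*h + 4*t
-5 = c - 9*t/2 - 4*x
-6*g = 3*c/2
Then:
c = 15840/7049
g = -3960/7049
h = -2124/7049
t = 36810/7049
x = -28640/7049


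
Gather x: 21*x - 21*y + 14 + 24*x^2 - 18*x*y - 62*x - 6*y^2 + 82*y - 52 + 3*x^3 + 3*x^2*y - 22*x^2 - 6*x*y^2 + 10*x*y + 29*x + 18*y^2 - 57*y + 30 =3*x^3 + x^2*(3*y + 2) + x*(-6*y^2 - 8*y - 12) + 12*y^2 + 4*y - 8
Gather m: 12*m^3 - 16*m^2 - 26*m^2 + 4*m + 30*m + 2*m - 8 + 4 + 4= 12*m^3 - 42*m^2 + 36*m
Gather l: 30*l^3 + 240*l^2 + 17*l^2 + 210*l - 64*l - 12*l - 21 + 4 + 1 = 30*l^3 + 257*l^2 + 134*l - 16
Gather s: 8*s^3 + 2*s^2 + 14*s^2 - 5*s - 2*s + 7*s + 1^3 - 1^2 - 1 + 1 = 8*s^3 + 16*s^2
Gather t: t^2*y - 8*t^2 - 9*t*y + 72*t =t^2*(y - 8) + t*(72 - 9*y)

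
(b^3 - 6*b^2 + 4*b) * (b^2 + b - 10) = b^5 - 5*b^4 - 12*b^3 + 64*b^2 - 40*b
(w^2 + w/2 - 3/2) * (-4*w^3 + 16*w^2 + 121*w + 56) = -4*w^5 + 14*w^4 + 135*w^3 + 185*w^2/2 - 307*w/2 - 84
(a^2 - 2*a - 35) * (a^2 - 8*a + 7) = a^4 - 10*a^3 - 12*a^2 + 266*a - 245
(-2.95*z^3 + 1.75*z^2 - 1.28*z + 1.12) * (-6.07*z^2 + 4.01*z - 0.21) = 17.9065*z^5 - 22.452*z^4 + 15.4066*z^3 - 12.2987*z^2 + 4.76*z - 0.2352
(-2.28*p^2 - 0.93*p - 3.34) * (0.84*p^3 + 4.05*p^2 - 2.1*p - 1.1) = -1.9152*p^5 - 10.0152*p^4 - 1.7841*p^3 - 9.066*p^2 + 8.037*p + 3.674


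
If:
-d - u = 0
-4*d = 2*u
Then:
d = 0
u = 0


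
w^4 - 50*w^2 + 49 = (w - 7)*(w - 1)*(w + 1)*(w + 7)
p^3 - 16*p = p*(p - 4)*(p + 4)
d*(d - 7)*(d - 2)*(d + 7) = d^4 - 2*d^3 - 49*d^2 + 98*d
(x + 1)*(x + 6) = x^2 + 7*x + 6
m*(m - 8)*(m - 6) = m^3 - 14*m^2 + 48*m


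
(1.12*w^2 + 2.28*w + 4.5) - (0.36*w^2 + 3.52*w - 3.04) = 0.76*w^2 - 1.24*w + 7.54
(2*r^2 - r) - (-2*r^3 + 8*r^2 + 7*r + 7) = 2*r^3 - 6*r^2 - 8*r - 7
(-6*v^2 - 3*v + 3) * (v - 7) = -6*v^3 + 39*v^2 + 24*v - 21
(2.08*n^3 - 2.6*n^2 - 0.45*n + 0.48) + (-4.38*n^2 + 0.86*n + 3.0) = 2.08*n^3 - 6.98*n^2 + 0.41*n + 3.48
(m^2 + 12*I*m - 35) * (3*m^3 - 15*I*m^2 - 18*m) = 3*m^5 + 21*I*m^4 + 57*m^3 + 309*I*m^2 + 630*m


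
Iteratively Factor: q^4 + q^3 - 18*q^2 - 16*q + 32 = (q - 4)*(q^3 + 5*q^2 + 2*q - 8) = (q - 4)*(q + 4)*(q^2 + q - 2) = (q - 4)*(q - 1)*(q + 4)*(q + 2)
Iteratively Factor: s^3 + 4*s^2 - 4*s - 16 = (s - 2)*(s^2 + 6*s + 8) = (s - 2)*(s + 2)*(s + 4)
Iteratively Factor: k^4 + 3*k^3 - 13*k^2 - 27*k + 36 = (k - 3)*(k^3 + 6*k^2 + 5*k - 12) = (k - 3)*(k + 3)*(k^2 + 3*k - 4) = (k - 3)*(k - 1)*(k + 3)*(k + 4)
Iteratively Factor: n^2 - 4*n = (n)*(n - 4)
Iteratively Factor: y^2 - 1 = (y - 1)*(y + 1)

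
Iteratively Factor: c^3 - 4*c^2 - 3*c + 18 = (c - 3)*(c^2 - c - 6) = (c - 3)^2*(c + 2)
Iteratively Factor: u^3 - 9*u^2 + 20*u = (u - 4)*(u^2 - 5*u) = (u - 5)*(u - 4)*(u)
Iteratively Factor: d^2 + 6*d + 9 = (d + 3)*(d + 3)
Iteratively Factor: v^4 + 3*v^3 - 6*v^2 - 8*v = (v + 4)*(v^3 - v^2 - 2*v) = (v + 1)*(v + 4)*(v^2 - 2*v) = (v - 2)*(v + 1)*(v + 4)*(v)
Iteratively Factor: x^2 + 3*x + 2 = (x + 1)*(x + 2)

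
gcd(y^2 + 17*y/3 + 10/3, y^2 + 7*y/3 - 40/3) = y + 5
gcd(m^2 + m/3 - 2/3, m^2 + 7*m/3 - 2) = m - 2/3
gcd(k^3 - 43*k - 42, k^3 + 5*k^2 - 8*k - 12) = k^2 + 7*k + 6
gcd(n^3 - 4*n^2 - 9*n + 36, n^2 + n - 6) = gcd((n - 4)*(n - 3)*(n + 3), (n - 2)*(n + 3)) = n + 3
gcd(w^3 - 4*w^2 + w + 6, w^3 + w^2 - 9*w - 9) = w^2 - 2*w - 3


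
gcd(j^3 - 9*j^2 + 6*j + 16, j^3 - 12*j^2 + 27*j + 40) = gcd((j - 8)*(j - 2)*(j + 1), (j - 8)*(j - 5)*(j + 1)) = j^2 - 7*j - 8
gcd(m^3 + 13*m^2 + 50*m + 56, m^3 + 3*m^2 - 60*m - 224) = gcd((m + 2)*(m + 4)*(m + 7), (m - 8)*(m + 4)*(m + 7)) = m^2 + 11*m + 28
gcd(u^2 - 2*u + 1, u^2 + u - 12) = 1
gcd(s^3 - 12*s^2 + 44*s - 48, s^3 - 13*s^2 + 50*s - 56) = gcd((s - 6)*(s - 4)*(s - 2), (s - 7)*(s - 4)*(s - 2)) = s^2 - 6*s + 8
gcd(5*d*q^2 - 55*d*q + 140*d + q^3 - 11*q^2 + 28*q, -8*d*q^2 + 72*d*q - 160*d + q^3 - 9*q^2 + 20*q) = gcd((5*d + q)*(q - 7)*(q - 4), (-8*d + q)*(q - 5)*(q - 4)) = q - 4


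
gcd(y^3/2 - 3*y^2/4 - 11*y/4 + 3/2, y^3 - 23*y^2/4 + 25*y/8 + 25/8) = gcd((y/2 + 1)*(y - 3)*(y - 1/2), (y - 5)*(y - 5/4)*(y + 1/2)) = 1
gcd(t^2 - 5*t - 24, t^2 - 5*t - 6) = 1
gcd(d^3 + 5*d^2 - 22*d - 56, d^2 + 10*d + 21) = d + 7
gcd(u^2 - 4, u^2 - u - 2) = u - 2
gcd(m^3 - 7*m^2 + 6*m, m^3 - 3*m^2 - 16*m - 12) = m - 6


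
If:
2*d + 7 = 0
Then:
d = -7/2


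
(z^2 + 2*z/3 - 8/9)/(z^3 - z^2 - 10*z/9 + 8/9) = (3*z + 4)/(3*z^2 - z - 4)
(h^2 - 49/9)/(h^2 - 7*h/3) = (h + 7/3)/h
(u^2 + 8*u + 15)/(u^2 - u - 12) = (u + 5)/(u - 4)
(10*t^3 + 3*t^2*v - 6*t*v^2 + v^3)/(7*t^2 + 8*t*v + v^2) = (10*t^2 - 7*t*v + v^2)/(7*t + v)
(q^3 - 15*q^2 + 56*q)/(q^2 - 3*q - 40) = q*(q - 7)/(q + 5)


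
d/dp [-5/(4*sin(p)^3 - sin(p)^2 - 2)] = 10*(6*sin(p) - 1)*sin(p)*cos(p)/(-4*sin(p)^3 + sin(p)^2 + 2)^2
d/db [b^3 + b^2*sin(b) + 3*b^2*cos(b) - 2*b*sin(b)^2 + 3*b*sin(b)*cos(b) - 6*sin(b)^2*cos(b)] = -3*b^2*sin(b) + b^2*cos(b) + 3*b^2 + 2*b*sin(b) - 2*b*sin(2*b) + 6*b*cos(b) + 3*b*cos(2*b) + 3*sin(b)/2 + 3*sin(2*b)/2 - 9*sin(3*b)/2 + cos(2*b) - 1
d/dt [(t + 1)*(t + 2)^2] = (t + 2)*(3*t + 4)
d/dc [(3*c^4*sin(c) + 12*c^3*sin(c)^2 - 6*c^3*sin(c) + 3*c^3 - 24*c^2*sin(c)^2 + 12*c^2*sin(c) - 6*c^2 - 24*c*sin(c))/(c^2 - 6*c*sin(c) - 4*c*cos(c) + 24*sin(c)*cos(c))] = 3*(2*c*(-2*c*sin(c) + 3*c*cos(c) - c + 3*sin(c) + 2*cos(c) - 12*cos(2*c))*(c^3*sin(c) + 4*c^2*sin(c)^2 - 2*c^2*sin(c) + c^2 - 8*c*sin(c)^2 + 4*c*sin(c) - 2*c - 8*sin(c)) + (c^2 - 6*c*sin(c) - 4*c*cos(c) + 12*sin(2*c))*(c^4*cos(c) + 4*c^3*sin(c) + 4*c^3*sin(2*c) - 2*c^3*cos(c) - 6*c^2*sin(c) - 8*c^2*sin(2*c) + 4*c^2*cos(c) - 6*c^2*cos(2*c) + 9*c^2 + 8*c*cos(2*c) - 8*sqrt(2)*c*cos(c + pi/4) - 12*c - 8*sin(c)))/((c - 6*sin(c))^2*(c - 4*cos(c))^2)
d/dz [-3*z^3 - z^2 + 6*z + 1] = -9*z^2 - 2*z + 6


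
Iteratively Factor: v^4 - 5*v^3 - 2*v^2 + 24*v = (v - 4)*(v^3 - v^2 - 6*v) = (v - 4)*(v + 2)*(v^2 - 3*v) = (v - 4)*(v - 3)*(v + 2)*(v)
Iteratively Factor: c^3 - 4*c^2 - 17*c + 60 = (c - 3)*(c^2 - c - 20) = (c - 5)*(c - 3)*(c + 4)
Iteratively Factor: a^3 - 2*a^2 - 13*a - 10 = (a + 1)*(a^2 - 3*a - 10) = (a - 5)*(a + 1)*(a + 2)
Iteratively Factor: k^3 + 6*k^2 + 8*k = (k + 2)*(k^2 + 4*k) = k*(k + 2)*(k + 4)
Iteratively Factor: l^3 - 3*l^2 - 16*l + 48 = (l - 4)*(l^2 + l - 12) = (l - 4)*(l - 3)*(l + 4)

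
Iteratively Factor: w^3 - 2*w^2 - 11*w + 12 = (w - 1)*(w^2 - w - 12) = (w - 4)*(w - 1)*(w + 3)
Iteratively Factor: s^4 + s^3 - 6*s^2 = (s)*(s^3 + s^2 - 6*s) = s*(s - 2)*(s^2 + 3*s) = s*(s - 2)*(s + 3)*(s)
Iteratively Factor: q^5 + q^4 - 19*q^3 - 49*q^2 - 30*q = (q)*(q^4 + q^3 - 19*q^2 - 49*q - 30) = q*(q + 1)*(q^3 - 19*q - 30) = q*(q - 5)*(q + 1)*(q^2 + 5*q + 6) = q*(q - 5)*(q + 1)*(q + 3)*(q + 2)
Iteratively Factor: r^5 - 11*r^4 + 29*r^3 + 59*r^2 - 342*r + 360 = (r - 3)*(r^4 - 8*r^3 + 5*r^2 + 74*r - 120) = (r - 5)*(r - 3)*(r^3 - 3*r^2 - 10*r + 24) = (r - 5)*(r - 3)*(r + 3)*(r^2 - 6*r + 8) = (r - 5)*(r - 3)*(r - 2)*(r + 3)*(r - 4)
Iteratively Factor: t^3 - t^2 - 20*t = (t)*(t^2 - t - 20) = t*(t - 5)*(t + 4)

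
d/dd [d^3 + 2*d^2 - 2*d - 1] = 3*d^2 + 4*d - 2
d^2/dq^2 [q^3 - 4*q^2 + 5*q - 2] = 6*q - 8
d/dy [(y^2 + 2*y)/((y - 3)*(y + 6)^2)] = (-y^3 + 2*y^2 - 30*y - 36)/(y^5 + 12*y^4 + 9*y^3 - 270*y^2 - 324*y + 1944)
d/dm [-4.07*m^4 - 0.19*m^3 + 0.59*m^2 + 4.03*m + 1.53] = -16.28*m^3 - 0.57*m^2 + 1.18*m + 4.03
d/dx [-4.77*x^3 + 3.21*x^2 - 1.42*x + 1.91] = -14.31*x^2 + 6.42*x - 1.42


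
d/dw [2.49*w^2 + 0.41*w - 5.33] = 4.98*w + 0.41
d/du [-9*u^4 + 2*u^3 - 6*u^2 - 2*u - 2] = -36*u^3 + 6*u^2 - 12*u - 2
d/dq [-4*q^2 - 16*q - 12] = -8*q - 16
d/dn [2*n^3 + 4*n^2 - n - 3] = 6*n^2 + 8*n - 1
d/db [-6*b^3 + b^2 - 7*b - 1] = -18*b^2 + 2*b - 7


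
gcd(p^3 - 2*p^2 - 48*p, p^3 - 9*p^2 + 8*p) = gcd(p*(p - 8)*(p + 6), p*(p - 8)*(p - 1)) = p^2 - 8*p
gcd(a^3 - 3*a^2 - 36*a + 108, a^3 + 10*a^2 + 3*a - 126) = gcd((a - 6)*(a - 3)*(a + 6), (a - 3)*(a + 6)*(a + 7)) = a^2 + 3*a - 18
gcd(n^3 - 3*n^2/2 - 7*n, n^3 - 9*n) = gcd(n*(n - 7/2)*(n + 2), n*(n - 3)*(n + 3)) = n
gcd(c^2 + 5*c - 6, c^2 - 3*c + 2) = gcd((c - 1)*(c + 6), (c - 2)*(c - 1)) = c - 1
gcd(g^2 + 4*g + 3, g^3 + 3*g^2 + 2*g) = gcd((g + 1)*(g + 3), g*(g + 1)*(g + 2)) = g + 1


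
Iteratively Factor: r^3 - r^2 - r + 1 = (r - 1)*(r^2 - 1) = (r - 1)*(r + 1)*(r - 1)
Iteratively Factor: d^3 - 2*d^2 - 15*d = (d + 3)*(d^2 - 5*d) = d*(d + 3)*(d - 5)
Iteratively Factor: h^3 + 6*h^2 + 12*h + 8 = (h + 2)*(h^2 + 4*h + 4) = (h + 2)^2*(h + 2)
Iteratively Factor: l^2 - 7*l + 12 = (l - 3)*(l - 4)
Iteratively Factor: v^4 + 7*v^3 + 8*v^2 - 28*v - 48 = (v + 3)*(v^3 + 4*v^2 - 4*v - 16) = (v + 2)*(v + 3)*(v^2 + 2*v - 8) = (v + 2)*(v + 3)*(v + 4)*(v - 2)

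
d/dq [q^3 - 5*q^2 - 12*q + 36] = 3*q^2 - 10*q - 12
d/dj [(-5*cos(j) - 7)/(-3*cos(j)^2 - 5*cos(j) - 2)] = (15*cos(j)^2 + 42*cos(j) + 25)*sin(j)/((cos(j) + 1)^2*(3*cos(j) + 2)^2)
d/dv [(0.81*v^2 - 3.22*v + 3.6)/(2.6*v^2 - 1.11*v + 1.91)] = (7.4729*v^2 - 15.6258*v - 2.1542)/(6.76*v^4 - 5.772*v^3 + 11.1641*v^2 - 4.2402*v + 3.6481)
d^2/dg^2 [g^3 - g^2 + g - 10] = 6*g - 2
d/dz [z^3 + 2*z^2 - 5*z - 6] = 3*z^2 + 4*z - 5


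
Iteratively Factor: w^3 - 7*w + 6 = (w - 1)*(w^2 + w - 6) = (w - 1)*(w + 3)*(w - 2)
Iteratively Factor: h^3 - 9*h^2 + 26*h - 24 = (h - 4)*(h^2 - 5*h + 6) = (h - 4)*(h - 3)*(h - 2)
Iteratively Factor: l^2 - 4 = (l + 2)*(l - 2)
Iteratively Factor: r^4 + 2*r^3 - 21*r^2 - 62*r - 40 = (r + 2)*(r^3 - 21*r - 20) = (r + 2)*(r + 4)*(r^2 - 4*r - 5) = (r - 5)*(r + 2)*(r + 4)*(r + 1)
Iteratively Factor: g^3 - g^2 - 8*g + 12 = (g - 2)*(g^2 + g - 6) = (g - 2)^2*(g + 3)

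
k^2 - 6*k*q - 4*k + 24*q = (k - 4)*(k - 6*q)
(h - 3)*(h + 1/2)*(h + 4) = h^3 + 3*h^2/2 - 23*h/2 - 6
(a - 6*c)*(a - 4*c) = a^2 - 10*a*c + 24*c^2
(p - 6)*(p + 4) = p^2 - 2*p - 24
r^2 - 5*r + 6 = (r - 3)*(r - 2)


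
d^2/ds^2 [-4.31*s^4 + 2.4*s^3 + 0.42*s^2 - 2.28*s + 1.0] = -51.72*s^2 + 14.4*s + 0.84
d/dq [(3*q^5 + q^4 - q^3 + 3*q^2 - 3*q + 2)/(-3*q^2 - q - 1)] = (-27*q^6 - 18*q^5 - 15*q^4 - 2*q^3 - 9*q^2 + 6*q + 5)/(9*q^4 + 6*q^3 + 7*q^2 + 2*q + 1)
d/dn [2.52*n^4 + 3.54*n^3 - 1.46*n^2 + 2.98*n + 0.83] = 10.08*n^3 + 10.62*n^2 - 2.92*n + 2.98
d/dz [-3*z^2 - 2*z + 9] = -6*z - 2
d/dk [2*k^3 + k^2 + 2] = 2*k*(3*k + 1)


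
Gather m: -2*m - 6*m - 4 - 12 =-8*m - 16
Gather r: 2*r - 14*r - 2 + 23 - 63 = -12*r - 42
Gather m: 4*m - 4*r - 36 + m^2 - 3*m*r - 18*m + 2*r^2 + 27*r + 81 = m^2 + m*(-3*r - 14) + 2*r^2 + 23*r + 45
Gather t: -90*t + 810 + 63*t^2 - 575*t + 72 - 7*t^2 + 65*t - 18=56*t^2 - 600*t + 864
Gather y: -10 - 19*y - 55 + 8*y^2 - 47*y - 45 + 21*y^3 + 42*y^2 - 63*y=21*y^3 + 50*y^2 - 129*y - 110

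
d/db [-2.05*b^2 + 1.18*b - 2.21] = 1.18 - 4.1*b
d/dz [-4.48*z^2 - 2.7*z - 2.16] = -8.96*z - 2.7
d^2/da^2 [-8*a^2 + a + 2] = -16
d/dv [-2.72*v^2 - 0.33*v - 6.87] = -5.44*v - 0.33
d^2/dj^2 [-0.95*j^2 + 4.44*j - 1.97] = -1.90000000000000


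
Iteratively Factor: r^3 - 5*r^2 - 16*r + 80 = (r - 4)*(r^2 - r - 20) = (r - 5)*(r - 4)*(r + 4)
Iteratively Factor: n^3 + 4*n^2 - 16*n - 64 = (n + 4)*(n^2 - 16) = (n - 4)*(n + 4)*(n + 4)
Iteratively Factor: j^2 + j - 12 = (j - 3)*(j + 4)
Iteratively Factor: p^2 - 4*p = (p - 4)*(p)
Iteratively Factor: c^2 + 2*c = (c + 2)*(c)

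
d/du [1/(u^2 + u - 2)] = (-2*u - 1)/(u^2 + u - 2)^2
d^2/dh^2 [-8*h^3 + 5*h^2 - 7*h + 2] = 10 - 48*h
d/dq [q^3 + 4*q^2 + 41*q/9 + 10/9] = 3*q^2 + 8*q + 41/9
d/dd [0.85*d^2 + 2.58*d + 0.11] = 1.7*d + 2.58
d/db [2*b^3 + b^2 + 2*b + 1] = 6*b^2 + 2*b + 2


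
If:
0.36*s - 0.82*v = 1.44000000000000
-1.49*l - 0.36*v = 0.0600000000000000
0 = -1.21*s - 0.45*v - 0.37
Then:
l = 0.35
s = 0.30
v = -1.63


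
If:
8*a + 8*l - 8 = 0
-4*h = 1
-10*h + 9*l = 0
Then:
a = 23/18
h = -1/4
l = -5/18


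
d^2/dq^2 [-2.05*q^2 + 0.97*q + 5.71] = -4.10000000000000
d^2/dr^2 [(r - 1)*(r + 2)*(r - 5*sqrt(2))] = 6*r - 10*sqrt(2) + 2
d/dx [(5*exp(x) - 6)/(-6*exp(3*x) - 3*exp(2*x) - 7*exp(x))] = 3*(20*exp(3*x) - 31*exp(2*x) - 12*exp(x) - 14)*exp(-x)/(36*exp(4*x) + 36*exp(3*x) + 93*exp(2*x) + 42*exp(x) + 49)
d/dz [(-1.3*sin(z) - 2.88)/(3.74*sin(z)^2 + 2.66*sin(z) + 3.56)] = (4.862*sin(z)^2 + 21.5424*sin(z) + 3.0328)*cos(z)/(13.9876*sin(z)^4 + 19.8968*sin(z)^3 + 33.7044*sin(z)^2 + 18.9392*sin(z) + 12.6736)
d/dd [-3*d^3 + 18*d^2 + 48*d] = -9*d^2 + 36*d + 48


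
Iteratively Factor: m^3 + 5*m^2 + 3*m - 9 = (m - 1)*(m^2 + 6*m + 9) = (m - 1)*(m + 3)*(m + 3)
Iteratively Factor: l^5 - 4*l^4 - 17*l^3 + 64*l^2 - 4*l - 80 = (l + 4)*(l^4 - 8*l^3 + 15*l^2 + 4*l - 20) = (l - 2)*(l + 4)*(l^3 - 6*l^2 + 3*l + 10) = (l - 5)*(l - 2)*(l + 4)*(l^2 - l - 2) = (l - 5)*(l - 2)*(l + 1)*(l + 4)*(l - 2)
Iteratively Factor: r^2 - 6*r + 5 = (r - 1)*(r - 5)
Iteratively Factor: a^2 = (a)*(a)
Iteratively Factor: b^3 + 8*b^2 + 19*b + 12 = (b + 4)*(b^2 + 4*b + 3) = (b + 1)*(b + 4)*(b + 3)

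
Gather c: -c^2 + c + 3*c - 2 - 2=-c^2 + 4*c - 4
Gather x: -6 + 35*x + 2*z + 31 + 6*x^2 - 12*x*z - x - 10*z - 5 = 6*x^2 + x*(34 - 12*z) - 8*z + 20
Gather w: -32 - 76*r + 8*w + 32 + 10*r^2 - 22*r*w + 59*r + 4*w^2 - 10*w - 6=10*r^2 - 17*r + 4*w^2 + w*(-22*r - 2) - 6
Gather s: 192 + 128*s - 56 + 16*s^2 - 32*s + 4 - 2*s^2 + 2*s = 14*s^2 + 98*s + 140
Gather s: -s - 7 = -s - 7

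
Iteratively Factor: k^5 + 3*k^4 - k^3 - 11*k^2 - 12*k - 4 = (k + 1)*(k^4 + 2*k^3 - 3*k^2 - 8*k - 4) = (k - 2)*(k + 1)*(k^3 + 4*k^2 + 5*k + 2) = (k - 2)*(k + 1)^2*(k^2 + 3*k + 2) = (k - 2)*(k + 1)^3*(k + 2)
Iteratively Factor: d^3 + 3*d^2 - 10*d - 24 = (d + 4)*(d^2 - d - 6) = (d + 2)*(d + 4)*(d - 3)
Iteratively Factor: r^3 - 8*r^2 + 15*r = (r - 3)*(r^2 - 5*r) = (r - 5)*(r - 3)*(r)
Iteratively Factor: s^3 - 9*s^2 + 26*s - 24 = (s - 3)*(s^2 - 6*s + 8) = (s - 4)*(s - 3)*(s - 2)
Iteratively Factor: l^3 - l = (l + 1)*(l^2 - l) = (l - 1)*(l + 1)*(l)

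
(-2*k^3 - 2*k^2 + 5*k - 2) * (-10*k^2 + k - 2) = 20*k^5 + 18*k^4 - 48*k^3 + 29*k^2 - 12*k + 4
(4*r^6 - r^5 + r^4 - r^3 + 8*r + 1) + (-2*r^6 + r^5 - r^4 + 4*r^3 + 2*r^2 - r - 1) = 2*r^6 + 3*r^3 + 2*r^2 + 7*r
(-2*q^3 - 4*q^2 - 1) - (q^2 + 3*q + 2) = -2*q^3 - 5*q^2 - 3*q - 3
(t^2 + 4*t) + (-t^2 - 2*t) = 2*t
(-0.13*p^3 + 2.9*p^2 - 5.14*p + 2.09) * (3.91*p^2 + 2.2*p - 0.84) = -0.5083*p^5 + 11.053*p^4 - 13.6082*p^3 - 5.5721*p^2 + 8.9156*p - 1.7556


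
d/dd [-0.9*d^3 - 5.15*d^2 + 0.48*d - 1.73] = -2.7*d^2 - 10.3*d + 0.48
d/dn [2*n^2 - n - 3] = 4*n - 1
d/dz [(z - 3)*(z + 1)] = 2*z - 2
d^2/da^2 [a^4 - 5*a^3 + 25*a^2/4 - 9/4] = 12*a^2 - 30*a + 25/2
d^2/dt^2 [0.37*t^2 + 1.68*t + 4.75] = 0.740000000000000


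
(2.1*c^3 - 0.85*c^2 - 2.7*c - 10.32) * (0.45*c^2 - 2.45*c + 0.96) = 0.945*c^5 - 5.5275*c^4 + 2.8835*c^3 + 1.155*c^2 + 22.692*c - 9.9072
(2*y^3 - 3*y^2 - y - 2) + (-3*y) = 2*y^3 - 3*y^2 - 4*y - 2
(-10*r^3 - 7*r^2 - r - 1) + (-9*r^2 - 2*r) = -10*r^3 - 16*r^2 - 3*r - 1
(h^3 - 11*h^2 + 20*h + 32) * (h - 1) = h^4 - 12*h^3 + 31*h^2 + 12*h - 32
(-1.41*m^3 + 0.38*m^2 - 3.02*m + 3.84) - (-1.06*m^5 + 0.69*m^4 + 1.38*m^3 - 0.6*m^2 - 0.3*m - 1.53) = 1.06*m^5 - 0.69*m^4 - 2.79*m^3 + 0.98*m^2 - 2.72*m + 5.37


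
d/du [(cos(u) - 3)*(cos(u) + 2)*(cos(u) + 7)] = (-3*cos(u)^2 - 12*cos(u) + 13)*sin(u)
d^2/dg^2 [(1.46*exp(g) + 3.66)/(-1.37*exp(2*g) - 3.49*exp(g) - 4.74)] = (-2.740274*exp(4*g) - 20.497118*exp(3*g) + 4.38701399999997*exp(2*g) + 74.642262*exp(g) + 27.74322)*exp(g)/(2.571353*exp(6*g) + 19.651143*exp(5*g) + 76.749729*exp(4*g) + 178.488721*exp(3*g) + 265.542858*exp(2*g) + 235.235772*exp(g) + 106.496424)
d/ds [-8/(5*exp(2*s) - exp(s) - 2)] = (80*exp(s) - 8)*exp(s)/(-5*exp(2*s) + exp(s) + 2)^2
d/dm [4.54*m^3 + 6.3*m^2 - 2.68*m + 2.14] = 13.62*m^2 + 12.6*m - 2.68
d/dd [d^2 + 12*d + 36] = 2*d + 12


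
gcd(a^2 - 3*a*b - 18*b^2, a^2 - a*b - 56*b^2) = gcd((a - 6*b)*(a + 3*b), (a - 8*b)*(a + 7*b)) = 1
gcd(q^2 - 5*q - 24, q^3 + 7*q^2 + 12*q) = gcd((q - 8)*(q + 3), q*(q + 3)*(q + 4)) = q + 3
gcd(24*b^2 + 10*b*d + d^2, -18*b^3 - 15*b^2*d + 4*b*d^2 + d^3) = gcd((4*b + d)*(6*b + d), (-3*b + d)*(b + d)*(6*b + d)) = 6*b + d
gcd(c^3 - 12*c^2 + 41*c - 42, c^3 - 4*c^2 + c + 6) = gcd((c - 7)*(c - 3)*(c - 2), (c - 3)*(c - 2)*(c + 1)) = c^2 - 5*c + 6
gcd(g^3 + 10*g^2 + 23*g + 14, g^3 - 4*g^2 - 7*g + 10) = g + 2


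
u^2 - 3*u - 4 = (u - 4)*(u + 1)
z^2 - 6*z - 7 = (z - 7)*(z + 1)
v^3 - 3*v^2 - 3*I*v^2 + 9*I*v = v*(v - 3)*(v - 3*I)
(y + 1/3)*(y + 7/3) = y^2 + 8*y/3 + 7/9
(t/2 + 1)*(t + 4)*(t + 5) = t^3/2 + 11*t^2/2 + 19*t + 20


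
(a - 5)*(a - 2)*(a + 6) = a^3 - a^2 - 32*a + 60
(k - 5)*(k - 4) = k^2 - 9*k + 20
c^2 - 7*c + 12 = (c - 4)*(c - 3)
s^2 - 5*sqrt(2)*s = s*(s - 5*sqrt(2))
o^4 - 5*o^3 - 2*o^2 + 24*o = o*(o - 4)*(o - 3)*(o + 2)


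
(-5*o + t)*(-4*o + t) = 20*o^2 - 9*o*t + t^2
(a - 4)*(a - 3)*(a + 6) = a^3 - a^2 - 30*a + 72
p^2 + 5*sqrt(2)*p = p*(p + 5*sqrt(2))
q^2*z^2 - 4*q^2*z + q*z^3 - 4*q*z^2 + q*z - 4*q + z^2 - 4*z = (q + z)*(z - 4)*(q*z + 1)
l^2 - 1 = (l - 1)*(l + 1)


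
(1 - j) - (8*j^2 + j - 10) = -8*j^2 - 2*j + 11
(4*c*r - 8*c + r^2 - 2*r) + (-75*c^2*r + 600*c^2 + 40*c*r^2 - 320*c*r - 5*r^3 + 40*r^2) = -75*c^2*r + 600*c^2 + 40*c*r^2 - 316*c*r - 8*c - 5*r^3 + 41*r^2 - 2*r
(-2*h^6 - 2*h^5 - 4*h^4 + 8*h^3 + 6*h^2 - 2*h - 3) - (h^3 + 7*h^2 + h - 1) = -2*h^6 - 2*h^5 - 4*h^4 + 7*h^3 - h^2 - 3*h - 2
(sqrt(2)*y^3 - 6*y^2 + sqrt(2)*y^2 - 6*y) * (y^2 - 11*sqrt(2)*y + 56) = sqrt(2)*y^5 - 28*y^4 + sqrt(2)*y^4 - 28*y^3 + 122*sqrt(2)*y^3 - 336*y^2 + 122*sqrt(2)*y^2 - 336*y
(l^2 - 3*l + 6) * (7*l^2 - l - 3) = 7*l^4 - 22*l^3 + 42*l^2 + 3*l - 18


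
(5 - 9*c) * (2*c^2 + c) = -18*c^3 + c^2 + 5*c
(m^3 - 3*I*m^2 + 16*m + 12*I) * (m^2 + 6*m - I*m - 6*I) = m^5 + 6*m^4 - 4*I*m^4 + 13*m^3 - 24*I*m^3 + 78*m^2 - 4*I*m^2 + 12*m - 24*I*m + 72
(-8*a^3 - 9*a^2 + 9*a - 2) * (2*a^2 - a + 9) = -16*a^5 - 10*a^4 - 45*a^3 - 94*a^2 + 83*a - 18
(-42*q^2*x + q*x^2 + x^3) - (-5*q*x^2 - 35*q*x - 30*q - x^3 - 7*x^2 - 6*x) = -42*q^2*x + 6*q*x^2 + 35*q*x + 30*q + 2*x^3 + 7*x^2 + 6*x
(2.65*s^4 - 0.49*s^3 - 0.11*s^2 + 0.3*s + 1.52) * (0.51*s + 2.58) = 1.3515*s^5 + 6.5871*s^4 - 1.3203*s^3 - 0.1308*s^2 + 1.5492*s + 3.9216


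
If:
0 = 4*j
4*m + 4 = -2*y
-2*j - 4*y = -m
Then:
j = 0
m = -8/9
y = -2/9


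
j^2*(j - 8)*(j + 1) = j^4 - 7*j^3 - 8*j^2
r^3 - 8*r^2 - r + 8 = (r - 8)*(r - 1)*(r + 1)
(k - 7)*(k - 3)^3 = k^4 - 16*k^3 + 90*k^2 - 216*k + 189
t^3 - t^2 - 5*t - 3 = (t - 3)*(t + 1)^2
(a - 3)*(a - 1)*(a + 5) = a^3 + a^2 - 17*a + 15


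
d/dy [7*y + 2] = 7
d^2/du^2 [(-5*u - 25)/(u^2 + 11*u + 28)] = 10*(-(u + 5)*(2*u + 11)^2 + (3*u + 16)*(u^2 + 11*u + 28))/(u^2 + 11*u + 28)^3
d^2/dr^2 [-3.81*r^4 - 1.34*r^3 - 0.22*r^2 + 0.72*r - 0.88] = -45.72*r^2 - 8.04*r - 0.44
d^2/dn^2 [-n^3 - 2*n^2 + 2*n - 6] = -6*n - 4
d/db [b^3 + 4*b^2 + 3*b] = 3*b^2 + 8*b + 3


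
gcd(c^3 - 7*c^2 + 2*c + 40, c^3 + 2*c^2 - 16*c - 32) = c^2 - 2*c - 8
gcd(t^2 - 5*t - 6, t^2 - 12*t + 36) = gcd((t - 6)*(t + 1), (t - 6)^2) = t - 6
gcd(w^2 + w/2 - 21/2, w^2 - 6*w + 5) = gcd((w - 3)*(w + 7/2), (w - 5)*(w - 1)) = 1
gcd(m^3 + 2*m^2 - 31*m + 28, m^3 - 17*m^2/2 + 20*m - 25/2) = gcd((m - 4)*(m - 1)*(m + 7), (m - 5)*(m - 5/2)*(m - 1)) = m - 1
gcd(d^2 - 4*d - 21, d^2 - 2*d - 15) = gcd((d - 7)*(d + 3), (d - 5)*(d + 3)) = d + 3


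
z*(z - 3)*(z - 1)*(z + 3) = z^4 - z^3 - 9*z^2 + 9*z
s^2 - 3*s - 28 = (s - 7)*(s + 4)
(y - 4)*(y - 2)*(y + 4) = y^3 - 2*y^2 - 16*y + 32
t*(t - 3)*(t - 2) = t^3 - 5*t^2 + 6*t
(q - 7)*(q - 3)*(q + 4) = q^3 - 6*q^2 - 19*q + 84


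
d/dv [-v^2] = -2*v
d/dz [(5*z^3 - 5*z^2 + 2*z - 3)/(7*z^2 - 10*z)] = (35*z^4 - 100*z^3 + 36*z^2 + 42*z - 30)/(z^2*(49*z^2 - 140*z + 100))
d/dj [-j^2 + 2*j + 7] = 2 - 2*j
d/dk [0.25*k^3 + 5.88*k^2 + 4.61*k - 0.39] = 0.75*k^2 + 11.76*k + 4.61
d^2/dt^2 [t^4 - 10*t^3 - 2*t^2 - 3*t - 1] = 12*t^2 - 60*t - 4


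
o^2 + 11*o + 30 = (o + 5)*(o + 6)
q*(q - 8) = q^2 - 8*q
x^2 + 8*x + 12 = (x + 2)*(x + 6)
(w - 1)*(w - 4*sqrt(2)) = w^2 - 4*sqrt(2)*w - w + 4*sqrt(2)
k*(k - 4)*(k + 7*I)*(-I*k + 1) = -I*k^4 + 8*k^3 + 4*I*k^3 - 32*k^2 + 7*I*k^2 - 28*I*k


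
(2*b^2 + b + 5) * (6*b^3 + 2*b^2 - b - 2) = 12*b^5 + 10*b^4 + 30*b^3 + 5*b^2 - 7*b - 10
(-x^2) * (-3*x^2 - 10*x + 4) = 3*x^4 + 10*x^3 - 4*x^2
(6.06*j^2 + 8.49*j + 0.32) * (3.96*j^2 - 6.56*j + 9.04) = 23.9976*j^4 - 6.13319999999999*j^3 + 0.355199999999996*j^2 + 74.6504*j + 2.8928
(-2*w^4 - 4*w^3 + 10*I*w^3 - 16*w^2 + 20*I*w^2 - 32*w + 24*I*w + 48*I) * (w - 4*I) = -2*w^5 - 4*w^4 + 18*I*w^4 + 24*w^3 + 36*I*w^3 + 48*w^2 + 88*I*w^2 + 96*w + 176*I*w + 192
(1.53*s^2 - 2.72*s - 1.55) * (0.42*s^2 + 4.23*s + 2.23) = 0.6426*s^4 + 5.3295*s^3 - 8.7447*s^2 - 12.6221*s - 3.4565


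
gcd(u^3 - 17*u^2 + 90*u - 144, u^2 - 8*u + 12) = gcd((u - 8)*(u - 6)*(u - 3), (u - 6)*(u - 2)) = u - 6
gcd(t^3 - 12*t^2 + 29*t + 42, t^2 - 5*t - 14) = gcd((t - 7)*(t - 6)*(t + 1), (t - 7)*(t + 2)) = t - 7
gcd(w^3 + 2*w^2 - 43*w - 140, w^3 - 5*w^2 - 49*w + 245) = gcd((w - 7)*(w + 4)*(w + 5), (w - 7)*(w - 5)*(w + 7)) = w - 7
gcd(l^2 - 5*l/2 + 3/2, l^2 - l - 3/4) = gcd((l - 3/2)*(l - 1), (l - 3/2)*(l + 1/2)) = l - 3/2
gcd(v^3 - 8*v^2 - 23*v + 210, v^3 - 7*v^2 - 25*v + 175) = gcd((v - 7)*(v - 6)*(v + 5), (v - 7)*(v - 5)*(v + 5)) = v^2 - 2*v - 35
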